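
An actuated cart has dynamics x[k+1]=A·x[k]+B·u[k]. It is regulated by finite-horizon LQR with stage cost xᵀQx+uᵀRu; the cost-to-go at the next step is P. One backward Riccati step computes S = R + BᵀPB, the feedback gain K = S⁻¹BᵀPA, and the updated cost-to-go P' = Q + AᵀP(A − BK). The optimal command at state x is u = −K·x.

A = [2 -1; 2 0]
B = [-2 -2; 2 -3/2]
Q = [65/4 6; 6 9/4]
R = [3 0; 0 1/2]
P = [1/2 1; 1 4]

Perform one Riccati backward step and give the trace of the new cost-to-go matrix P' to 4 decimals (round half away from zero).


BᵀP = [1.0000 6.0000; -2.5000 -8.0000]
S = R + BᵀPB = [3 0; 0 1/2] + [10.0000 -11.0000; -11.0000 17.0000] = [13.0000 -11.0000; -11.0000 17.5000]
BᵀPA = [14.0000 -1.0000; -21.0000 2.5000]
K = S⁻¹·BᵀPA = [0.1315 0.0939; -1.1174 0.2019]
A−BK = [0.0282 -0.4085; 0.0610 0.1150]
AᵀP(A−BK) = [0.6948 -0.0751; -0.0751 0.0892]
P' = Q + AᵀP(A−BK) = [16.9448 5.9249; 5.9249 2.3392]
tr(P') = 19.2840

19.2840


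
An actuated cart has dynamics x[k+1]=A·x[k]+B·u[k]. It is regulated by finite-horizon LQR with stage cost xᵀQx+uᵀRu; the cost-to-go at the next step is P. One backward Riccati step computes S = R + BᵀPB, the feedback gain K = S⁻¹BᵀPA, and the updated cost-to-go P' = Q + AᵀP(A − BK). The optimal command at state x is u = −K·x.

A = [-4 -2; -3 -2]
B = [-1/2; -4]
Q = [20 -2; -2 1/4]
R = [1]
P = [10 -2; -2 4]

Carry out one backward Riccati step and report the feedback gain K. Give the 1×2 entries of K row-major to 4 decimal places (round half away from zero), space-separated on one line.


0.5546 0.4034

BᵀP = [3.0000 -15.0000]
S = R + BᵀPB = [1] + [58.5000] = [59.5000]
BᵀPA = [33.0000 24.0000]
K = S⁻¹·BᵀPA = [0.5546 0.4034]
A−BK = [-3.7227 -1.7983; -0.7815 -0.3866]
AᵀP(A−BK) = [129.6975 62.6891; 62.6891 30.3193]
P' = Q + AᵀP(A−BK) = [149.6975 60.6891; 60.6891 30.5693]
tr(P') = 180.2668


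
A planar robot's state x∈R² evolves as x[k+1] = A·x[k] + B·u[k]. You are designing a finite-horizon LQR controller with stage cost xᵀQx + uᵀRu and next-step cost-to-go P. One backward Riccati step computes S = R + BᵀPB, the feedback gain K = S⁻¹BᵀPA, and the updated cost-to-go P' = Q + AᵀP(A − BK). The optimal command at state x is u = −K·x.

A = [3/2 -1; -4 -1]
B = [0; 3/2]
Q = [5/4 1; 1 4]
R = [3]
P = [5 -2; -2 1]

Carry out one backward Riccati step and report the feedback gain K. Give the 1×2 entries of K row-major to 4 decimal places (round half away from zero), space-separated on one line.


BᵀP = [-3.0000 1.5000]
S = R + BᵀPB = [3] + [2.2500] = [5.2500]
BᵀPA = [-10.5000 1.5000]
K = S⁻¹·BᵀPA = [-2.0000 0.2857]
A−BK = [1.5000 -1.0000; -1.0000 -1.4286]
AᵀP(A−BK) = [30.2500 -5.5000; -5.5000 1.5714]
P' = Q + AᵀP(A−BK) = [31.5000 -4.5000; -4.5000 5.5714]
tr(P') = 37.0714

-2.0000 0.2857


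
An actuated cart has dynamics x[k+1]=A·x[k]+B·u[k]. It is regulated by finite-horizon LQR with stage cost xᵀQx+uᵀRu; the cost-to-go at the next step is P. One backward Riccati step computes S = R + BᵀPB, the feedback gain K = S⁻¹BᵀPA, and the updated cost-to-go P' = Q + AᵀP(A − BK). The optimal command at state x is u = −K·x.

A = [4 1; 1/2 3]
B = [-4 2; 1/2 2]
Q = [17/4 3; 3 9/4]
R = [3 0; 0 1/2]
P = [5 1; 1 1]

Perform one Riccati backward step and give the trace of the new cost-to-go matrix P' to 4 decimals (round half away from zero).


BᵀP = [-19.5000 -3.5000; 12.0000 4.0000]
S = R + BᵀPB = [3 0; 0 1/2] + [76.2500 -46.0000; -46.0000 32.0000] = [79.2500 -46.0000; -46.0000 32.5000]
BᵀPA = [-79.7500 -30.0000; 50.0000 24.0000]
K = S⁻¹·BᵀPA = [-0.6350 0.2807; 0.6397 1.1357]
A−BK = [0.1806 -0.1488; -0.4618 0.5883]
AᵀP(A−BK) = [1.6239 -0.4025; -0.4025 1.1629]
P' = Q + AᵀP(A−BK) = [5.8739 2.5975; 2.5975 3.4129]
tr(P') = 9.2868

9.2868


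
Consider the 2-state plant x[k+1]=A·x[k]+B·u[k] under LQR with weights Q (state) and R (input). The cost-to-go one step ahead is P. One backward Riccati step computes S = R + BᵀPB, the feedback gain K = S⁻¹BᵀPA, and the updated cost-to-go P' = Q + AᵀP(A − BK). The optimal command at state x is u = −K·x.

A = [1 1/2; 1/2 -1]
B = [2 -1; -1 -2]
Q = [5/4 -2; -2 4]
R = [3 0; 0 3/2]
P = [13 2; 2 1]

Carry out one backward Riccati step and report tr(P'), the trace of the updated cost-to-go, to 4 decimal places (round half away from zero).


6.1421

BᵀP = [24.0000 3.0000; -17.0000 -4.0000]
S = R + BᵀPB = [3 0; 0 3/2] + [45.0000 -30.0000; -30.0000 25.0000] = [48.0000 -30.0000; -30.0000 26.5000]
BᵀPA = [25.5000 9.0000; -19.0000 -4.5000]
K = S⁻¹·BᵀPA = [0.2843 0.2782; -0.3952 0.1452]
A−BK = [0.0363 0.0887; -0.0060 -0.4315]
AᵀP(A−BK) = [0.4929 0.1633; 0.1633 0.3992]
P' = Q + AᵀP(A−BK) = [1.7429 -1.8367; -1.8367 4.3992]
tr(P') = 6.1421


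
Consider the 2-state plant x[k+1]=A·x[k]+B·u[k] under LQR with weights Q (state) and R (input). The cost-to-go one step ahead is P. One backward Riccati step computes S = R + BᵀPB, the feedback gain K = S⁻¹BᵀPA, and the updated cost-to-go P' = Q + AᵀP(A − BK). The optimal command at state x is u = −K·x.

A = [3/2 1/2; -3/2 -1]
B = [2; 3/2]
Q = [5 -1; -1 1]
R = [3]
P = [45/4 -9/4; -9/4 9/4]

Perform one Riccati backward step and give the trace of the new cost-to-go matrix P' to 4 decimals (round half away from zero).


BᵀP = [19.1250 -1.1250]
S = R + BᵀPB = [3] + [36.5625] = [39.5625]
BᵀPA = [30.3750 10.6875]
K = S⁻¹·BᵀPA = [0.7678 0.2701]
A−BK = [-0.0355 -0.0403; -2.6517 -1.4052]
AᵀP(A−BK) = [17.1789 8.6694; 8.6694 4.4254]
P' = Q + AᵀP(A−BK) = [22.1789 7.6694; 7.6694 5.4254]
tr(P') = 27.6043

27.6043


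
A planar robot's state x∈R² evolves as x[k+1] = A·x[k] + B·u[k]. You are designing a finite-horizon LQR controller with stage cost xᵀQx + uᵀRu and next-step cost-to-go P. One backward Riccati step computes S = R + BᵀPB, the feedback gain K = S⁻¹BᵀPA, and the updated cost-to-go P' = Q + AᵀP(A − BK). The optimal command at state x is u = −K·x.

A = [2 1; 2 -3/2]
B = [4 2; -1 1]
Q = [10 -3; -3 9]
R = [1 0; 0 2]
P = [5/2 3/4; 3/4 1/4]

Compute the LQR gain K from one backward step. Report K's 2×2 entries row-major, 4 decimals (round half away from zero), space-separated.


BᵀP = [9.2500 2.7500; 5.7500 1.7500]
S = R + BᵀPB = [1 0; 0 2] + [34.2500 21.2500; 21.2500 13.2500] = [35.2500 21.2500; 21.2500 15.2500]
BᵀPA = [24.0000 5.1250; 15.0000 3.1250]
K = S⁻¹·BᵀPA = [0.5494 0.1366; 0.2180 0.0145]
A−BK = [-0.6337 0.4244; 2.3314 -1.3779]
AᵀP(A−BK) = [0.5436 0.0029; 0.0029 0.0669]
P' = Q + AᵀP(A−BK) = [10.5436 -2.9971; -2.9971 9.0669]
tr(P') = 19.6105

0.5494 0.1366 0.2180 0.0145


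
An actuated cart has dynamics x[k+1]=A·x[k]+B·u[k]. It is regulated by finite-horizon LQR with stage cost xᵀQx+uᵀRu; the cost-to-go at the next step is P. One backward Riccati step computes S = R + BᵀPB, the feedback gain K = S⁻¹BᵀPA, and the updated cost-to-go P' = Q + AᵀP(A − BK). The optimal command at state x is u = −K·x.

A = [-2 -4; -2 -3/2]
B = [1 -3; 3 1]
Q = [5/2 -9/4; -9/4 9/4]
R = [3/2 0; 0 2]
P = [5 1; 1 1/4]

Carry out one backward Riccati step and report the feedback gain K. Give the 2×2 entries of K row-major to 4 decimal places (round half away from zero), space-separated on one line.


BᵀP = [8.0000 1.7500; -14.0000 -2.7500]
S = R + BᵀPB = [3/2 0; 0 2] + [13.2500 -22.2500; -22.2500 39.2500] = [14.7500 -22.2500; -22.2500 41.2500]
BᵀPA = [-19.5000 -34.6250; 33.5000 60.1250]
K = S⁻¹·BᵀPA = [-0.5204 -0.7982; 0.5314 1.0270]
A−BK = [0.1147 -0.1207; -0.9702 -0.1323]
AᵀP(A−BK) = [1.0496 1.7795; 1.7795 3.1745]
P' = Q + AᵀP(A−BK) = [3.5496 -0.4705; -0.4705 5.4245]
tr(P') = 8.9741

-0.5204 -0.7982 0.5314 1.0270


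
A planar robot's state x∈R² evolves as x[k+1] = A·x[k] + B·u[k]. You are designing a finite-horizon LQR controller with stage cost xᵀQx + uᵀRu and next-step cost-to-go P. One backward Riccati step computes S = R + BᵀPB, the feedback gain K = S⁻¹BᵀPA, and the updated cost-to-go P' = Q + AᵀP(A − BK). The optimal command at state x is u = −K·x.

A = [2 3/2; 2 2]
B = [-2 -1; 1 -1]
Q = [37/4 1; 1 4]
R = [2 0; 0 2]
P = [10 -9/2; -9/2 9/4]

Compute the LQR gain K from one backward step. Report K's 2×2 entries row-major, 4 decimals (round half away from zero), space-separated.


-0.3504 -0.1661 -0.3537 -0.2950

BᵀP = [-24.5000 11.2500; -5.5000 2.2500]
S = R + BᵀPB = [2 0; 0 2] + [60.2500 13.2500; 13.2500 3.2500] = [62.2500 13.2500; 13.2500 5.2500]
BᵀPA = [-26.5000 -14.2500; -6.5000 -3.7500]
K = S⁻¹·BᵀPA = [-0.3504 -0.1661; -0.3537 -0.2950]
A−BK = [0.9455 0.8727; 1.9967 1.8711]
AᵀP(A−BK) = [1.4149 1.1802; 1.1802 1.0264]
P' = Q + AᵀP(A−BK) = [10.6649 2.1802; 2.1802 5.0264]
tr(P') = 15.6913


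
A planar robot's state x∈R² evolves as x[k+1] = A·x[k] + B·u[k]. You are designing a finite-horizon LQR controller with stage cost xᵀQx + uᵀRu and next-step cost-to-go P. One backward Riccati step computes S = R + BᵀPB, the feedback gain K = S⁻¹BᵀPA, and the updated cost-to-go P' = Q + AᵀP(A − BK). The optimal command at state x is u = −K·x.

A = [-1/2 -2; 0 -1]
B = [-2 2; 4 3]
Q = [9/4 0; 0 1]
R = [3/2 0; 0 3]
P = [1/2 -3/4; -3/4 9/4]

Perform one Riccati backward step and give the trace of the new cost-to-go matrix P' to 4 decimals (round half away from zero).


BᵀP = [-4.0000 10.5000; -1.2500 5.2500]
S = R + BᵀPB = [3/2 0; 0 3] + [50.0000 23.5000; 23.5000 13.2500] = [51.5000 23.5000; 23.5000 16.2500]
BᵀPA = [2.0000 -2.5000; 0.6250 -2.7500]
K = S⁻¹·BᵀPA = [0.0626 0.0843; -0.0520 -0.2912]
A−BK = [-0.2708 -1.2490; -0.0942 -0.4638]
AᵀP(A−BK) = [0.0324 0.1383; 0.1383 0.6601]
P' = Q + AᵀP(A−BK) = [2.2824 0.1383; 0.1383 1.6601]
tr(P') = 3.9424

3.9424


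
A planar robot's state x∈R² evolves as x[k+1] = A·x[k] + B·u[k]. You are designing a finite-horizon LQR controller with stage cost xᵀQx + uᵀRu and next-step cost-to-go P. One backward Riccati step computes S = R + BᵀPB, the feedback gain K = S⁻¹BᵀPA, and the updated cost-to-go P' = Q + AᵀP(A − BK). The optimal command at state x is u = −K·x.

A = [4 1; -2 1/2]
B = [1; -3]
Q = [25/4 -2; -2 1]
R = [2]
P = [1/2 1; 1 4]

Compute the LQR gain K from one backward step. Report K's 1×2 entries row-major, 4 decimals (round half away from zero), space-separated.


0.3692 -0.2462

BᵀP = [-2.5000 -11.0000]
S = R + BᵀPB = [2] + [30.5000] = [32.5000]
BᵀPA = [12.0000 -8.0000]
K = S⁻¹·BᵀPA = [0.3692 -0.2462]
A−BK = [3.6308 1.2462; -0.8923 -0.2385]
AᵀP(A−BK) = [3.5692 0.9538; 0.9538 0.5308]
P' = Q + AᵀP(A−BK) = [9.8192 -1.0462; -1.0462 1.5308]
tr(P') = 11.3500


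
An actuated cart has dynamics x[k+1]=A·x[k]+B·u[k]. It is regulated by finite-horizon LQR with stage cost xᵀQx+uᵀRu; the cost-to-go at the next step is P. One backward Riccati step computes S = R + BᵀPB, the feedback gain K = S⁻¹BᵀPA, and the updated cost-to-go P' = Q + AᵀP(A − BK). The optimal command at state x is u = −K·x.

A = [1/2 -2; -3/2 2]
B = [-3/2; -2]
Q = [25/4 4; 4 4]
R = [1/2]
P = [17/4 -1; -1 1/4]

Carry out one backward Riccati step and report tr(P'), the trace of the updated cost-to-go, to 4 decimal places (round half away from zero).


BᵀP = [-4.3750 1.0000]
S = R + BᵀPB = [1/2] + [4.5625] = [5.0625]
BᵀPA = [-3.6875 10.7500]
K = S⁻¹·BᵀPA = [-0.7284 2.1235]
A−BK = [-0.5926 1.1852; -2.9568 6.2469]
AᵀP(A−BK) = [0.4390 -1.1698; -1.1698 3.1728]
P' = Q + AᵀP(A−BK) = [6.6890 2.8302; 2.8302 7.1728]
tr(P') = 13.8619

13.8619


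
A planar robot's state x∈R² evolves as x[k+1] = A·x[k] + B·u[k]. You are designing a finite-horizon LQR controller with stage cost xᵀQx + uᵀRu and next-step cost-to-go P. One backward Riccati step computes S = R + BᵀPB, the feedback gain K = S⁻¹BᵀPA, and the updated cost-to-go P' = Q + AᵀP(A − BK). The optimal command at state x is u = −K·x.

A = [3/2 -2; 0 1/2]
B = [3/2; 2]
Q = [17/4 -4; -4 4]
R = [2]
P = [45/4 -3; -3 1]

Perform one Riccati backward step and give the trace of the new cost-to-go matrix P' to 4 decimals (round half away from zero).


25.0869

BᵀP = [10.8750 -2.5000]
S = R + BᵀPB = [2] + [11.3125] = [13.3125]
BᵀPA = [16.3125 -23.0000]
K = S⁻¹·BᵀPA = [1.2254 -1.7277]
A−BK = [-0.3380 0.5915; -2.4507 3.9554]
AᵀP(A−BK) = [5.3239 -7.8169; -7.8169 11.5129]
P' = Q + AᵀP(A−BK) = [9.5739 -11.8169; -11.8169 15.5129]
tr(P') = 25.0869


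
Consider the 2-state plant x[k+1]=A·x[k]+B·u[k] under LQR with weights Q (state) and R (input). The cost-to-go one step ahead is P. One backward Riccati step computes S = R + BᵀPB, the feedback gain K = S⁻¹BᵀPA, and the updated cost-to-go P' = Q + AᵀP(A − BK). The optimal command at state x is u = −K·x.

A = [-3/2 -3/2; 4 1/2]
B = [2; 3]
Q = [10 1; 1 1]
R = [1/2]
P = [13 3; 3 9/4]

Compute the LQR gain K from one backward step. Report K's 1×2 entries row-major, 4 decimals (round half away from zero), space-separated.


BᵀP = [35.0000 12.7500]
S = R + BᵀPB = [1/2] + [108.2500] = [108.7500]
BᵀPA = [-1.5000 -46.1250]
K = S⁻¹·BᵀPA = [-0.0138 -0.4241]
A−BK = [-1.4724 -0.6517; 4.0414 1.7724]
AᵀP(A−BK) = [29.2293 12.8638; 12.8638 5.7491]
P' = Q + AᵀP(A−BK) = [39.2293 13.8638; 13.8638 6.7491]
tr(P') = 45.9784

-0.0138 -0.4241


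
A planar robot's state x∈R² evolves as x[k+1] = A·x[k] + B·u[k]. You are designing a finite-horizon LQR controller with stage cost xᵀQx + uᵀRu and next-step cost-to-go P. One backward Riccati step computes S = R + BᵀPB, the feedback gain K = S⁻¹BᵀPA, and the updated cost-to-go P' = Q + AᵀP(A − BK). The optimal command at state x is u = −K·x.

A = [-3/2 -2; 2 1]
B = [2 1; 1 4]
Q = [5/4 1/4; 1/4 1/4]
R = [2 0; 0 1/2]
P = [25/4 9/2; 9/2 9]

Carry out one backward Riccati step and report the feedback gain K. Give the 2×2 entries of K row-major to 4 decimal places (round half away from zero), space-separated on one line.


-0.9294 -1.0520 0.6819 0.4585

BᵀP = [17.0000 18.0000; 24.2500 40.5000]
S = R + BᵀPB = [2 0; 0 1/2] + [52.0000 89.0000; 89.0000 186.2500] = [54.0000 89.0000; 89.0000 186.7500]
BᵀPA = [10.5000 -16.0000; 44.6250 -8.0000]
K = S⁻¹·BᵀPA = [-0.9294 -1.0520; 0.6819 0.4585]
A−BK = [-0.3231 -0.3545; 0.2019 0.2179]
AᵀP(A−BK) = [2.3922 2.5847; 2.5847 2.8361]
P' = Q + AᵀP(A−BK) = [3.6422 2.8347; 2.8347 3.0861]
tr(P') = 6.7284


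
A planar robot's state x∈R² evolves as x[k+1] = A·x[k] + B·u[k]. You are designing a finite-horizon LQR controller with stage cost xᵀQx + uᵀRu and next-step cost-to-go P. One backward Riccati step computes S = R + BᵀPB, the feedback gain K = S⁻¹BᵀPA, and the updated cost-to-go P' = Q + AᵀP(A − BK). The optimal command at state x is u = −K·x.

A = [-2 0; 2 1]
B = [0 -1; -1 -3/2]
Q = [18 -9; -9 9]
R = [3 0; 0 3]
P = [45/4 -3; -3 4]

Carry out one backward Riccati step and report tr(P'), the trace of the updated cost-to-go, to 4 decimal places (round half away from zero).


71.5289

BᵀP = [3.0000 -4.0000; -6.7500 -3.0000]
S = R + BᵀPB = [3 0; 0 3] + [4.0000 3.0000; 3.0000 11.2500] = [7.0000 3.0000; 3.0000 14.2500]
BᵀPA = [-14.0000 -4.0000; 7.5000 -3.0000]
K = S⁻¹·BᵀPA = [-2.4463 -0.5289; 1.0413 -0.0992]
A−BK = [-0.9587 -0.0992; 1.1157 0.3223]
AᵀP(A−BK) = [42.9421 7.3388; 7.3388 1.5868]
P' = Q + AᵀP(A−BK) = [60.9421 -1.6612; -1.6612 10.5868]
tr(P') = 71.5289


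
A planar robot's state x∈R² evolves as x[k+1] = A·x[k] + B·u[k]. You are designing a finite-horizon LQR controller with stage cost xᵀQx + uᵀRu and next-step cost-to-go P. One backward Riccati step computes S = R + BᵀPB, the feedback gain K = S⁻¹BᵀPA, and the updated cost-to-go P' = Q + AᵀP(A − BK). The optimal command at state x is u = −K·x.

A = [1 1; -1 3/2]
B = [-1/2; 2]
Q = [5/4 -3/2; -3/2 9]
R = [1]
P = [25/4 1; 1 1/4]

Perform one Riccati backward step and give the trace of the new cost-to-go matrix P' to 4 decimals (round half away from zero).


22.9425

BᵀP = [-1.1250 0.0000]
S = R + BᵀPB = [1] + [0.5625] = [1.5625]
BᵀPA = [-1.1250 -1.1250]
K = S⁻¹·BᵀPA = [-0.7200 -0.7200]
A−BK = [0.6400 0.6400; 0.4400 2.9400]
AᵀP(A−BK) = [3.6900 5.5650; 5.5650 9.0025]
P' = Q + AᵀP(A−BK) = [4.9400 4.0650; 4.0650 18.0025]
tr(P') = 22.9425


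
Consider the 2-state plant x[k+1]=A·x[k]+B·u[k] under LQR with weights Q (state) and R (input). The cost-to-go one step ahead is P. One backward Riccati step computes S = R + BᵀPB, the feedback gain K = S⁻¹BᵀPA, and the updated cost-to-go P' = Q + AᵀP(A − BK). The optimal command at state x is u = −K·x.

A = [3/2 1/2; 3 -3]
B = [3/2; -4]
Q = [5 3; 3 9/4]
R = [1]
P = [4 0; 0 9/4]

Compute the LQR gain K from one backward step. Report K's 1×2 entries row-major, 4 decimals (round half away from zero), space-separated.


BᵀP = [6.0000 -9.0000]
S = R + BᵀPB = [1] + [45.0000] = [46.0000]
BᵀPA = [-18.0000 30.0000]
K = S⁻¹·BᵀPA = [-0.3913 0.6522]
A−BK = [2.0870 -0.4783; 1.4348 -0.3913]
AᵀP(A−BK) = [22.2065 -5.5109; -5.5109 1.6848]
P' = Q + AᵀP(A−BK) = [27.2065 -2.5109; -2.5109 3.9348]
tr(P') = 31.1413

-0.3913 0.6522


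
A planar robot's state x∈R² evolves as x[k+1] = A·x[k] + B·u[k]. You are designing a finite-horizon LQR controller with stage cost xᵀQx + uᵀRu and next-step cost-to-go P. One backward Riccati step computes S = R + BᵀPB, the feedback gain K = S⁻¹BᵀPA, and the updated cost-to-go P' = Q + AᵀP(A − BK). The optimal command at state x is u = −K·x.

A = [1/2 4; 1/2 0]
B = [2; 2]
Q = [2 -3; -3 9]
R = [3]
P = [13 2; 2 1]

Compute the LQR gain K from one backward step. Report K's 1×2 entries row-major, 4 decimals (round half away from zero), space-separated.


BᵀP = [30.0000 6.0000]
S = R + BᵀPB = [3] + [72.0000] = [75.0000]
BᵀPA = [18.0000 120.0000]
K = S⁻¹·BᵀPA = [0.2400 1.6000]
A−BK = [0.0200 0.8000; 0.0200 -3.2000]
AᵀP(A−BK) = [0.1800 1.2000; 1.2000 16.0000]
P' = Q + AᵀP(A−BK) = [2.1800 -1.8000; -1.8000 25.0000]
tr(P') = 27.1800

0.2400 1.6000


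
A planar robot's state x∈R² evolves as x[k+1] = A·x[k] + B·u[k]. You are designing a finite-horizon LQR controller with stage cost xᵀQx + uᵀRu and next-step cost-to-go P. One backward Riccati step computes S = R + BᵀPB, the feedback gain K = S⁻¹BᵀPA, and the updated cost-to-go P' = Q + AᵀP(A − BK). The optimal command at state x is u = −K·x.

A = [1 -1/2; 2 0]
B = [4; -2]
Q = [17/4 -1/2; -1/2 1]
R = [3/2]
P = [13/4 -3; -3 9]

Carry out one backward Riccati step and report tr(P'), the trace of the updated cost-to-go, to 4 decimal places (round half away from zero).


BᵀP = [19.0000 -30.0000]
S = R + BᵀPB = [3/2] + [136.0000] = [137.5000]
BᵀPA = [-41.0000 -9.5000]
K = S⁻¹·BᵀPA = [-0.2982 -0.0691]
A−BK = [2.1927 -0.2236; 1.4036 -0.1382]
AᵀP(A−BK) = [15.0245 -1.4577; -1.4577 0.1561]
P' = Q + AᵀP(A−BK) = [19.2745 -1.9577; -1.9577 1.1561]
tr(P') = 20.4307

20.4307


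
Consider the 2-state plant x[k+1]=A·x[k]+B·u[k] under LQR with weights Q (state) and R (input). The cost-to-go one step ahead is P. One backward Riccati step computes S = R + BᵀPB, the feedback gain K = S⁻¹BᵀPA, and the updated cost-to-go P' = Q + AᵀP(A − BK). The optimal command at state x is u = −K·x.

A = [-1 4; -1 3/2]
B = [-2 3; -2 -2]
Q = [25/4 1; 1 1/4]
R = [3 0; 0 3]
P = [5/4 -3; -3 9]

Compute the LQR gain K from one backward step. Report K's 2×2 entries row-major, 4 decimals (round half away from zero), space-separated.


0.2581 -0.5484 0.0968 0.2020

BᵀP = [3.5000 -12.0000; 9.7500 -27.0000]
S = R + BᵀPB = [3 0; 0 3] + [17.0000 34.5000; 34.5000 83.2500] = [20.0000 34.5000; 34.5000 86.2500]
BᵀPA = [8.5000 -4.0000; 17.2500 -1.5000]
K = S⁻¹·BᵀPA = [0.2581 -0.5484; 0.0968 0.2020]
A−BK = [-0.7742 2.2973; -0.2903 0.8072]
AᵀP(A−BK) = [0.3871 -0.8226; -0.8226 2.3594]
P' = Q + AᵀP(A−BK) = [6.6371 0.1774; 0.1774 2.6094]
tr(P') = 9.2465


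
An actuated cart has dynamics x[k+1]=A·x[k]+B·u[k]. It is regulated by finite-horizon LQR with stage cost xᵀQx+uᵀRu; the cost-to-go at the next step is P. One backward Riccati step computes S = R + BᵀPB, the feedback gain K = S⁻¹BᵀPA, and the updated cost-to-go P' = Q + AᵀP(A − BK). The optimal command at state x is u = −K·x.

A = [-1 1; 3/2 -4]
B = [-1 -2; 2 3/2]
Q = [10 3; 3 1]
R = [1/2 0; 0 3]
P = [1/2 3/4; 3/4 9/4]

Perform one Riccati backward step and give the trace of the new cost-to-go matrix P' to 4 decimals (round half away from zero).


BᵀP = [1.0000 3.7500; 0.1250 1.8750]
S = R + BᵀPB = [1/2 0; 0 3] + [6.5000 3.6250; 3.6250 2.5625] = [7.0000 3.6250; 3.6250 5.5625]
BᵀPA = [4.6250 -14.0000; 2.6875 -7.3750]
K = S⁻¹·BᵀPA = [0.6196 -1.9824; 0.0793 -0.0339]
A−BK = [-0.2217 -1.0503; 0.1417 0.0157]
AᵀP(A−BK) = [0.2335 -0.6151; -0.6151 2.4958]
P' = Q + AᵀP(A−BK) = [10.2335 2.3849; 2.3849 3.4958]
tr(P') = 13.7293

13.7293


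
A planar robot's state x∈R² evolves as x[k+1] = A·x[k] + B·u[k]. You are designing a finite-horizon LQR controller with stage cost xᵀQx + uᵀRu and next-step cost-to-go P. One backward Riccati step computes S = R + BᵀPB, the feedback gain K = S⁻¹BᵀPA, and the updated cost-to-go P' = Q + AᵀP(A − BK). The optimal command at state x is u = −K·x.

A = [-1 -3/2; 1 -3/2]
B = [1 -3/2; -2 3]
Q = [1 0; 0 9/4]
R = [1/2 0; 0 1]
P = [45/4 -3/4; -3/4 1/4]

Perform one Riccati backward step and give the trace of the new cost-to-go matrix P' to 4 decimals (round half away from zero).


6.8770

BᵀP = [12.7500 -1.2500; -19.1250 1.8750]
S = R + BᵀPB = [1/2 0; 0 1] + [15.2500 -22.8750; -22.8750 34.3125] = [15.7500 -22.8750; -22.8750 35.3125]
BᵀPA = [-14.0000 -17.2500; 21.0000 25.8750]
K = S⁻¹·BᵀPA = [-0.4255 -0.5242; 0.3191 0.3932]
A−BK = [-0.0959 -0.3860; -0.8082 -3.7279]
AᵀP(A−BK) = [0.3428 0.9046; 0.9046 3.2842]
P' = Q + AᵀP(A−BK) = [1.3428 0.9046; 0.9046 5.5342]
tr(P') = 6.8770


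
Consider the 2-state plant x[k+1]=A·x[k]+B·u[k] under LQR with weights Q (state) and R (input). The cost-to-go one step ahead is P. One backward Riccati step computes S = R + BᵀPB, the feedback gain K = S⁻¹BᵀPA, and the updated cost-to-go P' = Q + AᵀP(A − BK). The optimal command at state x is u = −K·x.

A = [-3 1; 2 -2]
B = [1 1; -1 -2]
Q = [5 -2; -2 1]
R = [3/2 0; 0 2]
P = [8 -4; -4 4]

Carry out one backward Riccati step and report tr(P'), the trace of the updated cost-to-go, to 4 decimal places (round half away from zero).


14.2017

BᵀP = [12.0000 -8.0000; 16.0000 -12.0000]
S = R + BᵀPB = [3/2 0; 0 2] + [20.0000 28.0000; 28.0000 40.0000] = [21.5000 28.0000; 28.0000 42.0000]
BᵀPA = [-52.0000 28.0000; -72.0000 40.0000]
K = S⁻¹·BᵀPA = [-1.4118 0.4706; -0.7731 0.6387]
A−BK = [-0.8151 -0.1092; -0.9580 -0.2521]
AᵀP(A−BK) = [6.9244 -1.5462; -1.5462 1.2773]
P' = Q + AᵀP(A−BK) = [11.9244 -3.5462; -3.5462 2.2773]
tr(P') = 14.2017


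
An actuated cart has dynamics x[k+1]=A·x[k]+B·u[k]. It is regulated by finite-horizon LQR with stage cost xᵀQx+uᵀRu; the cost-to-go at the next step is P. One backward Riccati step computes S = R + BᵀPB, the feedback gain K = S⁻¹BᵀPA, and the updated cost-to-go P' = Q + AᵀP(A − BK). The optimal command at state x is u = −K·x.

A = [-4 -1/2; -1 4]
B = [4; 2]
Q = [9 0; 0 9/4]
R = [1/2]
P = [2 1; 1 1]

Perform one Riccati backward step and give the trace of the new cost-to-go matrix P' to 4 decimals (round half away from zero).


17.5690

BᵀP = [10.0000 6.0000]
S = R + BᵀPB = [1/2] + [52.0000] = [52.5000]
BᵀPA = [-46.0000 19.0000]
K = S⁻¹·BᵀPA = [-0.8762 0.3619]
A−BK = [-0.4952 -1.9476; 0.7524 3.2762]
AᵀP(A−BK) = [0.6952 1.1476; 1.1476 5.6238]
P' = Q + AᵀP(A−BK) = [9.6952 1.1476; 1.1476 7.8738]
tr(P') = 17.5690


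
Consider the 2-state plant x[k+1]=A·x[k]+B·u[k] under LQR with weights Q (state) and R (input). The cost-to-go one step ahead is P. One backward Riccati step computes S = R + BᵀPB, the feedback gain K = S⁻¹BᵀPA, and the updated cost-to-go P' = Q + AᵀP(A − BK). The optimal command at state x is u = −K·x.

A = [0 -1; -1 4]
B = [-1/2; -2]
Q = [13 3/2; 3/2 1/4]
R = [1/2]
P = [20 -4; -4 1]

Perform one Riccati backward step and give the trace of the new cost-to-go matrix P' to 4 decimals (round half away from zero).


79.5833

BᵀP = [-2.0000 0.0000]
S = R + BᵀPB = [1/2] + [1.0000] = [1.5000]
BᵀPA = [0.0000 2.0000]
K = S⁻¹·BᵀPA = [0.0000 1.3333]
A−BK = [0.0000 -0.3333; -1.0000 6.6667]
AᵀP(A−BK) = [1.0000 -8.0000; -8.0000 65.3333]
P' = Q + AᵀP(A−BK) = [14.0000 -6.5000; -6.5000 65.5833]
tr(P') = 79.5833


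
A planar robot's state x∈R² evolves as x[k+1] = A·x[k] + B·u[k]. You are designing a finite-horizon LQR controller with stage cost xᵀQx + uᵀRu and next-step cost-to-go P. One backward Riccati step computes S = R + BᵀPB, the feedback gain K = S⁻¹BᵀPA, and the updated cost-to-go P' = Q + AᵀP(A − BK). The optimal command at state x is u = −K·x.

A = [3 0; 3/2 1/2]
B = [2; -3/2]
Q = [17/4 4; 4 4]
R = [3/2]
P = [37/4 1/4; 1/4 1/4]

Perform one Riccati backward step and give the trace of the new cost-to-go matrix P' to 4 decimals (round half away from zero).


15.1186

BᵀP = [18.1250 0.1250]
S = R + BᵀPB = [3/2] + [36.0625] = [37.5625]
BᵀPA = [54.5625 0.0625]
K = S⁻¹·BᵀPA = [1.4526 0.0017]
A−BK = [0.0948 -0.0033; 3.6789 0.5025]
AᵀP(A−BK) = [6.8062 0.4717; 0.4717 0.0624]
P' = Q + AᵀP(A−BK) = [11.0562 4.4717; 4.4717 4.0624]
tr(P') = 15.1186


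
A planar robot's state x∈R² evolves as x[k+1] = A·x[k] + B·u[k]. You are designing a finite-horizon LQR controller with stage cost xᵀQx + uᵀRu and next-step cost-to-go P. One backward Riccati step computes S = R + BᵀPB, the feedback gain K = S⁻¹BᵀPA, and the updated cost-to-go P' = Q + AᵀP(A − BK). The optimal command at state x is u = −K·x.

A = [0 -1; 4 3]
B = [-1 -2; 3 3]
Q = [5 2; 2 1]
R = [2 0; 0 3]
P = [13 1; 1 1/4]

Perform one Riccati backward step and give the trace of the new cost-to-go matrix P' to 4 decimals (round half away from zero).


9.7256

BᵀP = [-10.0000 -0.2500; -23.0000 -1.2500]
S = R + BᵀPB = [2 0; 0 3] + [9.2500 19.2500; 19.2500 42.2500] = [11.2500 19.2500; 19.2500 45.2500]
BᵀPA = [-1.0000 9.2500; -5.0000 19.2500]
K = S⁻¹·BᵀPA = [0.3682 0.3466; -0.2671 0.2780]
A−BK = [-0.1661 -0.0975; 3.6968 1.1264]
AᵀP(A−BK) = [3.0325 0.7365; 0.7365 0.6931]
P' = Q + AᵀP(A−BK) = [8.0325 2.7365; 2.7365 1.6931]
tr(P') = 9.7256


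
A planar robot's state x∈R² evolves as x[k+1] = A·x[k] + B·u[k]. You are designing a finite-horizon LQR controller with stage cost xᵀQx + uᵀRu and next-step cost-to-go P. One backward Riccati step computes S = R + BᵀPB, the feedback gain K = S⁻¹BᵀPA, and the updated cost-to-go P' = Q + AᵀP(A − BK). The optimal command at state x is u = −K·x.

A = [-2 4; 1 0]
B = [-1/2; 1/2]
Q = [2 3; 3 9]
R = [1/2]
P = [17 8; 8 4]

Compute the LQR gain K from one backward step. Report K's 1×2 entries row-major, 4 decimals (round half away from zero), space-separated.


4.0000 -10.2857

BᵀP = [-4.5000 -2.0000]
S = R + BᵀPB = [1/2] + [1.2500] = [1.7500]
BᵀPA = [7.0000 -18.0000]
K = S⁻¹·BᵀPA = [4.0000 -10.2857]
A−BK = [0.0000 -1.1429; -1.0000 5.1429]
AᵀP(A−BK) = [12.0000 -32.0000; -32.0000 86.8571]
P' = Q + AᵀP(A−BK) = [14.0000 -29.0000; -29.0000 95.8571]
tr(P') = 109.8571


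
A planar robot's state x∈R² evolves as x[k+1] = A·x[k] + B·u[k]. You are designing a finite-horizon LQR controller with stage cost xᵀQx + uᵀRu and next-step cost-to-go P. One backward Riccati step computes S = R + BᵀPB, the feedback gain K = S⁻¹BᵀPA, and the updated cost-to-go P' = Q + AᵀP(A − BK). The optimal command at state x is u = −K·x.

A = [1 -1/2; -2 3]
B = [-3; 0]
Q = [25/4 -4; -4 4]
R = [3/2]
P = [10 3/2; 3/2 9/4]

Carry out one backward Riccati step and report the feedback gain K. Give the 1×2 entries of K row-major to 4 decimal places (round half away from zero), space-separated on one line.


-0.2295 0.0164

BᵀP = [-30.0000 -4.5000]
S = R + BᵀPB = [3/2] + [90.0000] = [91.5000]
BᵀPA = [-21.0000 1.5000]
K = S⁻¹·BᵀPA = [-0.2295 0.0164]
A−BK = [0.3115 -0.4508; -2.0000 3.0000]
AᵀP(A−BK) = [8.1803 -12.1557; -12.1557 18.2254]
P' = Q + AᵀP(A−BK) = [14.4303 -16.1557; -16.1557 22.2254]
tr(P') = 36.6557


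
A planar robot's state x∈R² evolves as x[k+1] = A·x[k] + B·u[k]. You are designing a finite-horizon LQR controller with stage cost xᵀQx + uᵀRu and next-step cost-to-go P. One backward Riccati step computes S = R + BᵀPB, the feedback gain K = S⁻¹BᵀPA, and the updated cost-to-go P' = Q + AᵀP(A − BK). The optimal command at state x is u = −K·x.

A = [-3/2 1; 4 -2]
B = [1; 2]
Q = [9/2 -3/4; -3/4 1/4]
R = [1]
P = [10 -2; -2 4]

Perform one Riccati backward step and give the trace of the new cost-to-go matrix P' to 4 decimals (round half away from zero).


135.5132

BᵀP = [6.0000 6.0000]
S = R + BᵀPB = [1] + [18.0000] = [19.0000]
BᵀPA = [15.0000 -6.0000]
K = S⁻¹·BᵀPA = [0.7895 -0.3158]
A−BK = [-2.2895 1.3158; 2.4211 -1.3684]
AᵀP(A−BK) = [98.6579 -56.2632; -56.2632 32.1053]
P' = Q + AᵀP(A−BK) = [103.1579 -57.0132; -57.0132 32.3553]
tr(P') = 135.5132


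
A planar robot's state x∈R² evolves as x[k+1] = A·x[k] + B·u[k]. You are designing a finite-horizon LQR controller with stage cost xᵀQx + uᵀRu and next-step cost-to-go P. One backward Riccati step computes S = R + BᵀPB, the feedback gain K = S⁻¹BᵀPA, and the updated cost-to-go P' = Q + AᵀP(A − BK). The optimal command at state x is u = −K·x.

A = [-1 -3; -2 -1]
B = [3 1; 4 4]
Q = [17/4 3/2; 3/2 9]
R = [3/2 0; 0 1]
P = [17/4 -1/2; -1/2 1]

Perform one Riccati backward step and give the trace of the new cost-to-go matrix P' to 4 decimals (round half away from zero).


BᵀP = [10.7500 2.5000; 2.2500 3.5000]
S = R + BᵀPB = [3/2 0; 0 1] + [42.2500 20.7500; 20.7500 16.2500] = [43.7500 20.7500; 20.7500 17.2500]
BᵀPA = [-15.7500 -34.7500; -9.2500 -10.2500]
K = S⁻¹·BᵀPA = [-0.2460 -1.1932; -0.2403 0.8411]
A−BK = [-0.0216 -0.2615; -0.0548 0.4084]
AᵀP(A−BK) = [0.1523 0.2372; 0.2372 3.4073]
P' = Q + AᵀP(A−BK) = [4.4023 1.7372; 1.7372 12.4073]
tr(P') = 16.8096

16.8096


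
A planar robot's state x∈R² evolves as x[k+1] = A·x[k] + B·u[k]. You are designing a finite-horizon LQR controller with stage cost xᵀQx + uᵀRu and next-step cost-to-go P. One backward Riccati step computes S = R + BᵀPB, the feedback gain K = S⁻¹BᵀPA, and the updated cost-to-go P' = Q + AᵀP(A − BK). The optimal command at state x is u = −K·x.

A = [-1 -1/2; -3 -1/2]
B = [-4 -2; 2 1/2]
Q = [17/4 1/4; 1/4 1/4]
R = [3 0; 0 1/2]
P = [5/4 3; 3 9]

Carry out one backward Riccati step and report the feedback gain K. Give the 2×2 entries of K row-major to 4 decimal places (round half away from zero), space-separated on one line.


-2.1233 -0.4041 4.3562 0.9452

BᵀP = [1.0000 6.0000; -1.0000 -1.5000]
S = R + BᵀPB = [3 0; 0 1/2] + [8.0000 1.0000; 1.0000 1.2500] = [11.0000 1.0000; 1.0000 1.7500]
BᵀPA = [-19.0000 -3.5000; 5.5000 1.2500]
K = S⁻¹·BᵀPA = [-2.1233 -0.4041; 4.3562 0.9452]
A−BK = [-0.7808 -0.2260; -0.9315 -0.1644]
AᵀP(A−BK) = [35.9486 7.2483; 7.2483 1.4666]
P' = Q + AᵀP(A−BK) = [40.1986 7.4983; 7.4983 1.7166]
tr(P') = 41.9152


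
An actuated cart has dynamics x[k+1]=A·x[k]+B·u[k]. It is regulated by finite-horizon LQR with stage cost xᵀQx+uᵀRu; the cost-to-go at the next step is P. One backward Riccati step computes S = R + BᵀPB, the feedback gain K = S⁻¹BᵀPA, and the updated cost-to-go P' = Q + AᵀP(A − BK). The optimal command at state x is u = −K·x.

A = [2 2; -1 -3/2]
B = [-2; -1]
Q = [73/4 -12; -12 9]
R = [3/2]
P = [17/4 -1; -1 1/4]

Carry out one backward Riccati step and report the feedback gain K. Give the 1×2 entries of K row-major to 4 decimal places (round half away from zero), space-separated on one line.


BᵀP = [-7.5000 1.7500]
S = R + BᵀPB = [3/2] + [13.2500] = [14.7500]
BᵀPA = [-16.7500 -17.6250]
K = S⁻¹·BᵀPA = [-1.1356 -1.1949]
A−BK = [-0.2712 -0.3898; -2.1356 -2.6949]
AᵀP(A−BK) = [2.2288 2.3602; 2.3602 2.5021]
P' = Q + AᵀP(A−BK) = [20.4788 -9.6398; -9.6398 11.5021]
tr(P') = 31.9809

-1.1356 -1.1949


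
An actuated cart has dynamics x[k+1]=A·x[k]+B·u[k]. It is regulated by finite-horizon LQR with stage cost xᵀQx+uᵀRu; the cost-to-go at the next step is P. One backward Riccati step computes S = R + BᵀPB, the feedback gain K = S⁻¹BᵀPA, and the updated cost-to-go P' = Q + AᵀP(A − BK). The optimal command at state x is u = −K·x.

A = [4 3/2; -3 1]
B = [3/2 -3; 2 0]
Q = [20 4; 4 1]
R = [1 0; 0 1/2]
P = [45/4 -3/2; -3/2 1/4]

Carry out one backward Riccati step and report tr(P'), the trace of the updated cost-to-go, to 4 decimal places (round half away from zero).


22.6445

BᵀP = [13.8750 -1.7500; -33.7500 4.5000]
S = R + BᵀPB = [1 0; 0 1/2] + [17.3125 -41.6250; -41.6250 101.2500] = [18.3125 -41.6250; -41.6250 101.7500]
BᵀPA = [60.7500 19.0625; -148.5000 -46.1250]
K = S⁻¹·BᵀPA = [0.0000 0.1504; -1.4595 -0.3918]
A−BK = [-0.3784 0.0990; -3.0000 0.6991]
AᵀP(A−BK) = [1.5203 0.1824; 0.1824 0.1242]
P' = Q + AᵀP(A−BK) = [21.5203 4.1824; 4.1824 1.1242]
tr(P') = 22.6445


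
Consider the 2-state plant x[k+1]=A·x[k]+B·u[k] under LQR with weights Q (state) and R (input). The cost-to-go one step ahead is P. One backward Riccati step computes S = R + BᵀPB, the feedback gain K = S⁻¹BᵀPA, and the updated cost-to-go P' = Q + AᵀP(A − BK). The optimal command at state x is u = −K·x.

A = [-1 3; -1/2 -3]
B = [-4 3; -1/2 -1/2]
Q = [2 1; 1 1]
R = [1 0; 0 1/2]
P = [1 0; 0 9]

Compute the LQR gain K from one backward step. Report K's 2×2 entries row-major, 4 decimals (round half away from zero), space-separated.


0.5043 1.8074 0.3546 3.4147

BᵀP = [-4.0000 -4.5000; 3.0000 -4.5000]
S = R + BᵀPB = [1 0; 0 1/2] + [18.2500 -9.7500; -9.7500 11.2500] = [19.2500 -9.7500; -9.7500 11.7500]
BᵀPA = [6.2500 1.5000; -0.7500 22.5000]
K = S⁻¹·BᵀPA = [0.5043 1.8074; 0.3546 3.4147]
A−BK = [-0.0467 -0.0143; -0.0705 -0.3889]
AᵀP(A−BK) = [0.3642 1.7645; 1.7645 10.4585]
P' = Q + AᵀP(A−BK) = [2.3642 2.7645; 2.7645 11.4585]
tr(P') = 13.8227


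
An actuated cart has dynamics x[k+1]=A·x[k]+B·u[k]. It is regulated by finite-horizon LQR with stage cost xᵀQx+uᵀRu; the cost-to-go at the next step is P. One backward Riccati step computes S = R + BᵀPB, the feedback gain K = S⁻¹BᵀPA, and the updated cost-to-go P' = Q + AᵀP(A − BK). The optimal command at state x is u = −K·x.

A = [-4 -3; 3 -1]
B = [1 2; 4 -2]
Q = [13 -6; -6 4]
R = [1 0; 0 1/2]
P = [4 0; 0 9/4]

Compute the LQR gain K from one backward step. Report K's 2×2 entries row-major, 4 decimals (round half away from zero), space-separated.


-0.1846 -0.7726 -1.8567 -1.0677

BᵀP = [4.0000 9.0000; 8.0000 -4.5000]
S = R + BᵀPB = [1 0; 0 1/2] + [40.0000 -10.0000; -10.0000 25.0000] = [41.0000 -10.0000; -10.0000 25.5000]
BᵀPA = [11.0000 -21.0000; -45.5000 -19.5000]
K = S⁻¹·BᵀPA = [-0.1846 -0.7726; -1.8567 -1.0677]
A−BK = [-0.1021 -0.0920; 0.0249 -0.0449]
AᵀP(A−BK) = [1.8008 1.1688; 1.1688 1.2053]
P' = Q + AᵀP(A−BK) = [14.8008 -4.8312; -4.8312 5.2053]
tr(P') = 20.0061


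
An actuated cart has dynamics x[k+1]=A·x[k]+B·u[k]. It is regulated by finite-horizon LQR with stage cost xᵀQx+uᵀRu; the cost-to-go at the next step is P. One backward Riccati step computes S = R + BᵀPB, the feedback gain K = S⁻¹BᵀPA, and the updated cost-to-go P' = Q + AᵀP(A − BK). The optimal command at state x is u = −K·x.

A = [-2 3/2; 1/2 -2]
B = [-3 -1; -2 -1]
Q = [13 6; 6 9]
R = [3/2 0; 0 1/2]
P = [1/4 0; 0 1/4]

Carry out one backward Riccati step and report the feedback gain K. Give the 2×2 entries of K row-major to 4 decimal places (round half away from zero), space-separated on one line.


0.2451 -0.0882 0.0686 0.2353

BᵀP = [-0.7500 -0.5000; -0.2500 -0.2500]
S = R + BᵀPB = [3/2 0; 0 1/2] + [3.2500 1.2500; 1.2500 0.5000] = [4.7500 1.2500; 1.2500 1.0000]
BᵀPA = [1.2500 -0.1250; 0.3750 0.1250]
K = S⁻¹·BᵀPA = [0.2451 -0.0882; 0.0686 0.2353]
A−BK = [-1.1961 1.4706; 1.0588 -1.9412]
AᵀP(A−BK) = [0.7304 -0.9779; -0.9779 1.5221]
P' = Q + AᵀP(A−BK) = [13.7304 5.0221; 5.0221 10.5221]
tr(P') = 24.2525


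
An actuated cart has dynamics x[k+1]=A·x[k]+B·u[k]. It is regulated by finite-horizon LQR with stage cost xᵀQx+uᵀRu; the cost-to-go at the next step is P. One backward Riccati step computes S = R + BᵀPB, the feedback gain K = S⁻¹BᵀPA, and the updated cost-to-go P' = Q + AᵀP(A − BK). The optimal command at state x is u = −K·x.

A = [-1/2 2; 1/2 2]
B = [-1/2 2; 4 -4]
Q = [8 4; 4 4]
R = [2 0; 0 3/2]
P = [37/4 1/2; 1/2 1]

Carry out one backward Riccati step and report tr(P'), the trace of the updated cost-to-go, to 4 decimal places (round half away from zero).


BᵀP = [-2.6250 3.7500; 16.5000 -3.0000]
S = R + BᵀPB = [2 0; 0 3/2] + [16.3125 -20.2500; -20.2500 45.0000] = [18.3125 -20.2500; -20.2500 46.5000]
BᵀPA = [3.1875 2.2500; -9.7500 27.0000]
K = S⁻¹·BᵀPA = [-0.1115 1.4755; -0.2582 1.2232]
A−BK = [-0.0393 0.2914; -0.0870 0.9909]
AᵀP(A−BK) = [0.1501 -1.0270; -1.0270 8.6541]
P' = Q + AᵀP(A−BK) = [8.1501 2.9730; 2.9730 12.6541]
tr(P') = 20.8042

20.8042


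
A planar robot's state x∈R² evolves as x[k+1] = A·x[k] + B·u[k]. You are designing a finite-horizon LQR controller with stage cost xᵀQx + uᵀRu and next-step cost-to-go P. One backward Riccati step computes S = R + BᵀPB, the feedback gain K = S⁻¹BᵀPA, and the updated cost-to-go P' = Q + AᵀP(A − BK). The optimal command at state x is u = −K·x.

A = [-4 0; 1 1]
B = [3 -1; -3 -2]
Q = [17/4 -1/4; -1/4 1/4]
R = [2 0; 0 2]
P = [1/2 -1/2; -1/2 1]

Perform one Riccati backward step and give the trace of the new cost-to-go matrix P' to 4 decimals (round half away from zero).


BᵀP = [3.0000 -4.5000; 0.5000 -1.5000]
S = R + BᵀPB = [2 0; 0 2] + [22.5000 6.0000; 6.0000 2.5000] = [24.5000 6.0000; 6.0000 4.5000]
BᵀPA = [-16.5000 -4.5000; -3.5000 -1.5000]
K = S⁻¹·BᵀPA = [-0.7172 -0.1515; 0.1785 -0.1313]
A−BK = [-1.6700 0.3232; -0.7946 0.2828]
AᵀP(A−BK) = [1.7912 0.0404; 0.0404 0.1212]
P' = Q + AᵀP(A−BK) = [6.0412 -0.2096; -0.2096 0.3712]
tr(P') = 6.4125

6.4125


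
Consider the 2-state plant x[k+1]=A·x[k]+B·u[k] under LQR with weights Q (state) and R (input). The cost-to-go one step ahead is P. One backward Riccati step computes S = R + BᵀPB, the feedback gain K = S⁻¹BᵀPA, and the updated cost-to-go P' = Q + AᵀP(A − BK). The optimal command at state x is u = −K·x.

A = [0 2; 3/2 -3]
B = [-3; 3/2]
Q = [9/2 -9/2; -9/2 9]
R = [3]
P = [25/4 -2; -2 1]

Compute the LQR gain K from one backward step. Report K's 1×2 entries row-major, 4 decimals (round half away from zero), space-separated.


0.1415 -0.8302

BᵀP = [-21.7500 7.5000]
S = R + BᵀPB = [3] + [76.5000] = [79.5000]
BᵀPA = [11.2500 -66.0000]
K = S⁻¹·BᵀPA = [0.1415 -0.8302]
A−BK = [0.4245 -0.4906; 1.2877 -1.7547]
AᵀP(A−BK) = [0.6580 -1.1604; -1.1604 3.2075]
P' = Q + AᵀP(A−BK) = [5.1580 -5.6604; -5.6604 12.2075]
tr(P') = 17.3656


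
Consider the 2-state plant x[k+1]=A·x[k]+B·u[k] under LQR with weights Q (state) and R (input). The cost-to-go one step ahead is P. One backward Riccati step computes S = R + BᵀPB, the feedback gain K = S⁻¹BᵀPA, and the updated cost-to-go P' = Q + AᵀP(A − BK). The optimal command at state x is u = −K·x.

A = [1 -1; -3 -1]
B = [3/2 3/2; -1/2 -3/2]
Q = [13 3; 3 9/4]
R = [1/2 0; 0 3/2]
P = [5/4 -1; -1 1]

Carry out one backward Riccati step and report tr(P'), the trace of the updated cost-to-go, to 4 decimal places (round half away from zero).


16.9601

BᵀP = [2.3750 -2.0000; 3.3750 -3.0000]
S = R + BᵀPB = [1/2 0; 0 3/2] + [4.5625 6.5625; 6.5625 9.5625] = [5.0625 6.5625; 6.5625 11.0625]
BᵀPA = [8.3750 -0.3750; 12.3750 -0.3750]
K = S⁻¹·BᵀPA = [0.8841 -0.1304; 0.5942 0.0435]
A−BK = [-1.2174 -0.8696; -1.6667 -1.0000]
AᵀP(A−BK) = [1.4928 0.3043; 0.3043 0.2174]
P' = Q + AᵀP(A−BK) = [14.4928 3.3043; 3.3043 2.4674]
tr(P') = 16.9601
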